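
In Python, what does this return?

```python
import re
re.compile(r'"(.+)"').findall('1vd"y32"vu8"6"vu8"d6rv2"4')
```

['y32"vu8"6"vu8"d6rv2']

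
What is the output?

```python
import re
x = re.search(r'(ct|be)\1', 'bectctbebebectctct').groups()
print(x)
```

The match spans [2:6] → 'ctct'.
Captured: group 1 = 'ct'.

('ct',)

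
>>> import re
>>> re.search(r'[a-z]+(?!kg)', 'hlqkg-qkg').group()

'hlqkg'

The negative lookaround is zero-width — it rules out positions where the adjacent text would match, without consuming anything.
The match spans [0:5] → 'hlqkg'.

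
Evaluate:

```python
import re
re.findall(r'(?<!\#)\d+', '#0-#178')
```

['78']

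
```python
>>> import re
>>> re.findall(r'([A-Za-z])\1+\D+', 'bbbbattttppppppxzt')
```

The backreference `\1` re-matches whatever the first group consumed, character for character.
Matches: at [0:18] match 'bbbbattttppppppxzt', group 1 = 'b'.
`findall` collects group 1 from the one match (1 total).

['b']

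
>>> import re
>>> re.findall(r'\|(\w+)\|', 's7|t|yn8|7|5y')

['t', '7']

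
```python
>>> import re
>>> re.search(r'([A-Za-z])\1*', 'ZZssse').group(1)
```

'Z'

The match spans [0:2] → 'ZZ'.
Captured: group 1 = 'Z'.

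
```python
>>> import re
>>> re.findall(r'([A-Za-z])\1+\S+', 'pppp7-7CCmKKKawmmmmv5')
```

The backreference `\1` re-matches whatever the first group consumed, character for character.
`findall` collects group 1 from the one match (1 total).

['p']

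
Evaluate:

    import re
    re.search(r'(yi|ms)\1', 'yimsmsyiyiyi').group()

'msms'

A backreference is literal: `\1` must see the identical characters the first group matched.
`re.search` scans for the first position where the pattern succeeds.
The match spans [2:6] → 'msms'.
Captured: group 1 = 'ms'.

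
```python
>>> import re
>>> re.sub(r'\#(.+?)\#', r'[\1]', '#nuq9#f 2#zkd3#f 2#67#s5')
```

'[nuq9]f 2[zkd3]f 2[67]s5'

Matches: at [0:6] → '#nuq9#'; at [9:15] → '#zkd3#'; at [18:22] → '#67#'.
The replacement refers to a captured group, so each match is rewritten using its own captured text.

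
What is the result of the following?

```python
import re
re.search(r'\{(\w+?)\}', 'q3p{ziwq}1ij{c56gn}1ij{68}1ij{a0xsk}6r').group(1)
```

'ziwq'

Unlike `match`, `search` isn't anchored — it looks for the pattern anywhere in the string.
The match spans [3:9] → '{ziwq}'.
Captured: group 1 = 'ziwq'.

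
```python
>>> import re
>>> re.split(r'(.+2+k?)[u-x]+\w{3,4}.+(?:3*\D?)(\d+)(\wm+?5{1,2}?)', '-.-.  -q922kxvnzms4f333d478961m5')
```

['', '-.-.  -q922k', '6', '1m5', '']

Pattern: one or more of any character, then one or more of a literal '2', then optionally a literal 'k' (captured); then one or more of a character in [u-x], then 3 to 4 of a word character, then one or more of any character; then zero or more of a literal '3', then optionally a non-digit (non-capturing group); then one or more of a digit (captured); then a word character, then one or more of the literal 'm' (lazy), then 1 to 2 of a literal '5' (lazy) (captured).
Matches to split on: at [0:32] → '-.-.  -q922kxvnzms4f333d478961m5'.
Because the pattern has a capturing group, `split` also inserts each captured text between the pieces.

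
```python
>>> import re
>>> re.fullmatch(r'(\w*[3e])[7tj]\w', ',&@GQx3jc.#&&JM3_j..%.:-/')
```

The pattern matches zero or more of a word character, then one of [3e] (captured); then one of [7tj], then a word character.
For `fullmatch`, every character of the input must be accounted for by the pattern.
Here there's no way to consume every character, so the call returns None.

None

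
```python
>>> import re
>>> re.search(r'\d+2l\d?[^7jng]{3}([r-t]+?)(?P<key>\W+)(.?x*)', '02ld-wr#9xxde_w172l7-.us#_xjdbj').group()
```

'02ld-wr#9xx'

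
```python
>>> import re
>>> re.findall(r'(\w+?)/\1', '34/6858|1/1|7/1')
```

After group 1 captures some text, `\1` only succeeds where that same text appears again.
Walking the string: at [8:11] match '1/1', group 1 = '1'.
With a single group, `findall` returns only what that group captured — 1 item.

['1']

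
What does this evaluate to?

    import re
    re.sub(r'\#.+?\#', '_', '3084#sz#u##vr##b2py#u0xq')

Because the quantifier is non-greedy, it stops expanding at the earliest point where the rest of the pattern can succeed.
`sub` substitutes '_' at each match site.

'3084_u__u0xq'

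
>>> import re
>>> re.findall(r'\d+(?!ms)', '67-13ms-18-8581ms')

The negative lookaround is zero-width — it rules out positions where the adjacent text would match, without consuming anything.
With no groups in the pattern, `findall` gives back each whole match — 4 here.

['67', '1', '18', '858']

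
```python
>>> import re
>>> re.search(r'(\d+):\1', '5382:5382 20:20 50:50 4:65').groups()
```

('5382',)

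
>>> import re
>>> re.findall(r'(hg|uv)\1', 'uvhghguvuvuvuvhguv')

A backreference is literal: `\1` must see the identical characters the first group matched.
Because there's exactly one group, `findall` drops the full match and keeps group 1 from each hit.

['hg', 'uv', 'uv']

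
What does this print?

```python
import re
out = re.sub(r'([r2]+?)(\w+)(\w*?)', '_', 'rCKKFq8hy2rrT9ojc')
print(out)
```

Every occurrence is swapped for '_'.

_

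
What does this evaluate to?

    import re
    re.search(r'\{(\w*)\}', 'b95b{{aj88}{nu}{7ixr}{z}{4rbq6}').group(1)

'aj88'

`search` walks the string left to right and returns the first match it finds.
The match spans [5:11] → '{aj88}'.
Captured: group 1 = 'aj88'.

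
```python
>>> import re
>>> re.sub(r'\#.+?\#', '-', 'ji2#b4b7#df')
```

'ji2-df'

Matches: at [3:9] → '#b4b7#'.
Each match is replaced by '-'.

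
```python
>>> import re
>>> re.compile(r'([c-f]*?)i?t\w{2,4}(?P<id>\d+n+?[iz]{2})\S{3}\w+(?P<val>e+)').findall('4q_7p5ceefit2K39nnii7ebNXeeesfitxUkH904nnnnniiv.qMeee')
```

[('ceef', '9nnii', 'e'), ('f', '904nnnnnii', 'e')]

The pattern matches zero or more of a character in [c-f] (lazy) (captured); then optionally a literal 'i', then a literal 't', then 2 to 4 of a word character; then one or more of a digit, then one or more of a literal 'n' (lazy), then exactly 2 of one of [iz] (captured as 'id'); then exactly 3 of a non-whitespace character, then one or more of a word character; then one or more of a literal 'e' (captured as 'val').
Scanning left to right: at [6:28] match 'ceefit2K39nnii7ebNXeee', groups = ('ceef', '9nnii', 'e'); at [29:53] match 'fitxUkH904nnnnniiv.qMeee', groups = ('f', '904nnnnnii', 'e').
With 3 capturing groups, `findall` returns a 3-tuple per match.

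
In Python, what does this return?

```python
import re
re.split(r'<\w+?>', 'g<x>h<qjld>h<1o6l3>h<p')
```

['g', 'h', 'h', 'h<p']

Matches to split on: at [1:4] → '<x>'; at [5:11] → '<qjld>'; at [12:19] → '<1o6l3>'.
Splitting on the pattern gives 4 pieces.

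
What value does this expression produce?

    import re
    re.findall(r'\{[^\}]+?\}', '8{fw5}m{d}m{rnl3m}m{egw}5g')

Walking the string: at [1:6] → '{fw5}'; at [7:10] → '{d}'; at [11:18] → '{rnl3m}'; at [19:24] → '{egw}'.
With no groups in the pattern, `findall` gives back each whole match — 4 here.

['{fw5}', '{d}', '{rnl3m}', '{egw}']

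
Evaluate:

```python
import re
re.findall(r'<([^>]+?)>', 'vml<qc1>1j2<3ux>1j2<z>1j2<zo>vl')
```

['qc1', '3ux', 'z', 'zo']

`findall` collects group 1 from each match (4 total).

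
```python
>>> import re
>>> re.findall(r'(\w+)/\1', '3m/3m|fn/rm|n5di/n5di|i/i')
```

A backreference is literal: `\1` must see the identical characters the first group matched.
Matches: at [0:5] match '3m/3m', group 1 = '3m'; at [12:21] match 'n5di/n5di', group 1 = 'n5di'; at [22:25] match 'i/i', group 1 = 'i'.
With a single group, `findall` returns only what that group captured — 3 items.

['3m', 'n5di', 'i']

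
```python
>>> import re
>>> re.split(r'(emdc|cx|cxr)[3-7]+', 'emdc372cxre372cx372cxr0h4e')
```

['', 'emdc', '2cxre372', 'cx', '2cxr0h4e']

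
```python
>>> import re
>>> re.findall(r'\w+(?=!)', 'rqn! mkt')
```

['rqn']

The positive lookaround only admits positions where the adjacent text matches; those characters stay outside the span.
Walking the string: at [0:3] → 'rqn'.
With no groups in the pattern, `findall` gives back each whole match — 1 here.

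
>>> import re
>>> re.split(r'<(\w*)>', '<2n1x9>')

['', '2n1x9', '']

`re.split` interleaves the captured-group text with the surrounding fragments.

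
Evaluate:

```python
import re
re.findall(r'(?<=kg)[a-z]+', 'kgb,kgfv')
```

The positive lookaround only admits positions where the adjacent text matches; those characters stay outside the span.
Walking the string: at [2:3] → 'b'; at [6:8] → 'fv'.
No capturing groups, so `findall` returns the 2 full match strings.

['b', 'fv']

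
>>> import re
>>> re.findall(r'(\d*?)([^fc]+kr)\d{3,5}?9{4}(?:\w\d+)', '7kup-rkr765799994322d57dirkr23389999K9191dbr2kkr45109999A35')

[('', '7kup-rkr765799994322d57dirkr23389999K9191dbr2kkr')]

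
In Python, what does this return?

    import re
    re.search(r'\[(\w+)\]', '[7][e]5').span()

`re.search` tries every starting position until one works.
The match spans [0:3] → '[7]'.
Captured: group 1 = '7'.

(0, 3)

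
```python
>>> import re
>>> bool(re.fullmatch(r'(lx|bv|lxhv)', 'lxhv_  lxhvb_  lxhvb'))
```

False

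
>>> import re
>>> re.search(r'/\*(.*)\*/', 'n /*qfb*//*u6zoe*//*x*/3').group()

The match spans [2:23] → '/*qfb*//*u6zoe*//*x*/'.

'/*qfb*//*u6zoe*//*x*/'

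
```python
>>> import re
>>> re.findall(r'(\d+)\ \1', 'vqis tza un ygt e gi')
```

One capturing group, so `findall` returns just the captured substring from each match — 0 in all.
Nothing in the string satisfies the pattern, so the list is empty.

[]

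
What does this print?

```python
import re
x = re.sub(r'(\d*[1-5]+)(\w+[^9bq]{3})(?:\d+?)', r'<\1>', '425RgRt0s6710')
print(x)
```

<425>

Pattern: zero or more of a digit, then one or more of a character in [1-5] (captured); then one or more of a word character, then exactly 3 of any character except [9bq] (captured); then one or more of a digit (lazy) (non-capturing group).
Matches: at [0:13] → '425RgRt0s6710'.
The replacement refers to a captured group, so each match is rewritten using its own captured text.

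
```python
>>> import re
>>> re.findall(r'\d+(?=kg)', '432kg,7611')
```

['432']

The lookaround is zero-width — it requires the adjacent text to match without consuming it, so the asserted text isn't part of the match.
Since nothing is captured, `findall` lists the 1 matched substring directly.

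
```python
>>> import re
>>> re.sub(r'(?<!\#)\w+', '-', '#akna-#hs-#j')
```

'#a--#h--#j'

The negative lookahead/lookbehind blocks any match where the forbidden context is present.
Matches: at [2:5] → 'kna'; at [8:9] → 's'.
Each match is replaced by '-'.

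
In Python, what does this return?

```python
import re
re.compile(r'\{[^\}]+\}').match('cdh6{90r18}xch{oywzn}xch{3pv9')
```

None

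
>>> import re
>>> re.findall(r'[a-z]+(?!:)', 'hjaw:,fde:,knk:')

A negative assertion filters positions out without eating any characters.
Matches: at [0:3] → 'hja'; at [6:8] → 'fd'; at [11:13] → 'kn'.
With no groups in the pattern, `findall` gives back each whole match — 3 here.

['hja', 'fd', 'kn']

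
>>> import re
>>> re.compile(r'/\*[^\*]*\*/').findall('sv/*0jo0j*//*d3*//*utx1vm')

`findall` yields the raw match text (2 of them) because the pattern has no groups.

['/*0jo0j*/', '/*d3*/']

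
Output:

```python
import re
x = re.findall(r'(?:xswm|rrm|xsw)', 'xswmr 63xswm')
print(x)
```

['xswm', 'xswm']

Alternation isn't longest-match — the leftmost alternative that fits at this position is chosen.
`findall` yields the raw match text (2 of them) because the pattern has no groups.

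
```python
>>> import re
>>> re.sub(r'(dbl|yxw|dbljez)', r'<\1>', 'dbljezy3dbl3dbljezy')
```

'<dbl>jezy3<dbl>3<dbl>jezy'

Alternation tries branches left to right and keeps the first one that lets the overall match succeed at that position.
The replacement refers to a captured group, so each match is rewritten using its own captured text.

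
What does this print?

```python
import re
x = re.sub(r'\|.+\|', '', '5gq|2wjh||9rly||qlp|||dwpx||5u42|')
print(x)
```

5gq

Each match is replaced by ''.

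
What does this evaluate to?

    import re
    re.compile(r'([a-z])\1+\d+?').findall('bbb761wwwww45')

['b', 'w']

`\1` is not a pattern — it's the concrete string captured by group 1, re-applied verbatim.
With a single group, `findall` returns only what that group captured — 2 items.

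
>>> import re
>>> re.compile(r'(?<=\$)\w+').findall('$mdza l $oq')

['mdza', 'oq']

The `(?=…)`/`(?<=…)` assertion just peeks at neighbouring text; it doesn't advance the match position.
Scanning left to right: at [1:5] → 'mdza'; at [9:11] → 'oq'.
Since nothing is captured, `findall` lists the 2 matched substrings directly.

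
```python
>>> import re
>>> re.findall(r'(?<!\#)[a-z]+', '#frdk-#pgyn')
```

Because the assertion is negative and zero-width, positions next to the forbidden text are skipped.
Since nothing is captured, `findall` lists the 2 matched substrings directly.

['rdk', 'gyn']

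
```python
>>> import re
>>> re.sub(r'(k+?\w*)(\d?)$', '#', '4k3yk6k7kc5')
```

'4#'

Pattern: one or more of the literal 'k' (lazy), then zero or more of a word character (captured); then optionally a digit (captured); then anchored at the end.
Matches: at [1:11] → 'k3yk6k7kc5'.
`sub` substitutes '#' at each match site.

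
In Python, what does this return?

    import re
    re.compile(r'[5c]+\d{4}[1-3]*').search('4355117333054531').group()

'55117333'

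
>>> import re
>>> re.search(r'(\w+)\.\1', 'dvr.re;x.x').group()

`\1` is not a pattern — it's the concrete string captured by group 1, re-applied verbatim.
The match spans [2:5] → 'r.r'.

'r.r'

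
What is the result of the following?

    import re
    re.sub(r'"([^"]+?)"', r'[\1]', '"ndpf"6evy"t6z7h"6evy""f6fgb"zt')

`\1` in the replacement pulls in group 1's text for each match.

'[ndpf]6evy[t6z7h]6evy"[f6fgb]zt'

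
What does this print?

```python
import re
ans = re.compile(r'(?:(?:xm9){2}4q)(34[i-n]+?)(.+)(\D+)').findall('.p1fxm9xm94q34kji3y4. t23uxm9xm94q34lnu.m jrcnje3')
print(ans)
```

[('34k', 'ji3y4. t23uxm9xm94q34lnu.m jrcnj', 'e')]

A non-greedy quantifier consumes as few characters as it can — just enough that the remainder of the pattern still matches from where it stops; whatever follows it matches normally.
With 3 capturing groups, `findall` returns a 3-tuple per match.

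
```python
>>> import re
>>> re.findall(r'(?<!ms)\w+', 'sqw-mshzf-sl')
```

['sqw', 'mshzf', 'sl']

Because the assertion is negative and zero-width, positions next to the forbidden text are skipped.
Since nothing is captured, `findall` lists the 3 matched substrings directly.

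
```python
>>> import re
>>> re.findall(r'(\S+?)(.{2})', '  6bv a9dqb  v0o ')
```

[('6', 'bv'), ('a', '9d'), ('q', 'b '), ('v', '0o')]

This matches one or more of a non-whitespace character (lazy) (captured); then exactly 2 of any character (captured).
With the lazy modifier that quantifier settles for the fewest repetitions that let the rest of the pattern succeed (the atoms after it are unaffected and can still be greedy).
Walking the string: at [2:5] match '6bv', groups = ('6', 'bv'); at [6:9] match 'a9d', groups = ('a', '9d'); at [9:12] match 'qb ', groups = ('q', 'b '); at [13:16] match 'v0o', groups = ('v', '0o').
`findall` packs the 2 group values into a tuple for every match.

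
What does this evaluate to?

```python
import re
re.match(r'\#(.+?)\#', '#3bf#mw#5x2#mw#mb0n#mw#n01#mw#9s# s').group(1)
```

'3bf'

Lazy quantifiers expand one character at a time until the remainder of the pattern can match.
`match` is anchored at position 0; if the pattern doesn't fit there, it returns None.
The match spans [0:5] → '#3bf#'.
Captured: group 1 = '3bf'.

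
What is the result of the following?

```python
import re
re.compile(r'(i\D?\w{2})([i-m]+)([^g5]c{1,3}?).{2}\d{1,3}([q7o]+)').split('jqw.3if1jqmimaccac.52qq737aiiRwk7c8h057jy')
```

['jqw.3if1jqmimaccac.52qq737a', 'iiRw', 'k', '7c', '7', 'jy']

This matches a literal 'i', then optionally a non-digit, then exactly 2 of a word character (captured); then one or more of a character in [i-m] (captured); then any character except [g5], then 1 to 3 of the literal 'c' (lazy) (captured); then exactly 2 of any character, then 1 to 3 of a digit; then one or more of one of [q7o] (captured).
Matches to split on: at [27:39] → 'iiRwk7c8h057'.
The group in the pattern means `split` returns the separators' captures alongside the pieces.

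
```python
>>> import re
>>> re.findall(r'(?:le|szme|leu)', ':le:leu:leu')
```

['le', 'le', 'le']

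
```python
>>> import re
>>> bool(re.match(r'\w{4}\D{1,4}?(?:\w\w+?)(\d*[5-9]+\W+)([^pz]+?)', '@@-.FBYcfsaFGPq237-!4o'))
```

The pattern matches exactly 4 of a word character, then 1 to 4 of a non-digit (lazy); then a word character, then one or more of a word character (lazy) (non-capturing group); then zero or more of a digit, then one or more of a character in [5-9], then one or more of a non-word character (captured); then one or more of any character except [pz] (lazy) (captured).
`match` is anchored at position 0; if the pattern doesn't fit there, it returns None.
Here position 0 doesn't satisfy it, so the call returns None, and `bool(None)` is False.

False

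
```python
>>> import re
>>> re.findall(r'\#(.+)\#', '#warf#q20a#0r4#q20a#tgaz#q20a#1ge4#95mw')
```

['warf#q20a#0r4#q20a#tgaz#q20a#1ge4']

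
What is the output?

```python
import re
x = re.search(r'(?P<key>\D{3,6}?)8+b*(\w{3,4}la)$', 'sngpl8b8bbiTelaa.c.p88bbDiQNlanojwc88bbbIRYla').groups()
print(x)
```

This matches 3 to 6 of a non-digit (lazy) (captured as 'key'); then one or more of a literal '8', then zero or more of a literal 'b'; then 3 to 4 of a word character, then the literal 'la' (captured); then anchored at the end.
`re.search` scans for the first position where the pattern succeeds.
The match spans [29:45] → 'anojwc88bbbIRYla'.
Captured: group 1 = 'anojwc', group 2 = 'IRYla'.

('anojwc', 'IRYla')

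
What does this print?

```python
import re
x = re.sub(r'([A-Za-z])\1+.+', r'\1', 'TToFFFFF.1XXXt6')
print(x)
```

T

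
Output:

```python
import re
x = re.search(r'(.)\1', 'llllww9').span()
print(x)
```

(0, 2)

After group 1 captures some text, `\1` only succeeds where that same text appears again.
Unlike `match`, `search` isn't anchored — it looks for the pattern anywhere in the string.
The match spans [0:2] → 'll'.
Captured: group 1 = 'l'.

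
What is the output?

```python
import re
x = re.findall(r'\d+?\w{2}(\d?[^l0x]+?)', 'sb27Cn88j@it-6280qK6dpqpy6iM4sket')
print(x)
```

['n', '@', '0q', 'q', '4s']

Lazy quantifiers expand one character at a time until the remainder of the pattern can match.
Because there's exactly one group, `findall` drops the full match and keeps group 1 from each hit.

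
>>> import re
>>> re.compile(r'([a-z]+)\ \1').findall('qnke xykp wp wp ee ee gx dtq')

A backreference is literal: `\1` must see the identical characters the first group matched.
With a single group, `findall` returns only what that group captured — 2 items.

['wp', 'ee']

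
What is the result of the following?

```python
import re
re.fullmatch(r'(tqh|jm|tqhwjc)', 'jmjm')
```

`re.fullmatch` is like wrapping the pattern in `^…$` (in single-line mode).
Here the string isn't matched end-to-end, so the call returns None.

None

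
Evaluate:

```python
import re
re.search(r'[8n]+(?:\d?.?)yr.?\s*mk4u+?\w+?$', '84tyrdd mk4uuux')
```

None

This matches one or more of one of [8n]; then optionally a digit, then optionally any character (non-capturing group); then the literal 'yr', then optionally any character, then zero or more of whitespace; then the literal 'mk4', then one or more of the literal 'u' (lazy), then one or more of a word character (lazy); then anchored at the end.
Unlike `match`, `search` isn't anchored — it looks for the pattern anywhere in the string.
Here no position works, so the call returns None.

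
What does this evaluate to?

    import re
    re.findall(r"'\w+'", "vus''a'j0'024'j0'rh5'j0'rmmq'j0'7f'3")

Walking the string: at [4:7] → "'a'"; at [9:14] → "'024'"; at [16:21] → "'rh5'"; at [23:29] → "'rmmq'"; at [31:35] → "'7f'".
`findall` yields the raw match text (5 of them) because the pattern has no groups.

["'a'", "'024'", "'rh5'", "'rmmq'", "'7f'"]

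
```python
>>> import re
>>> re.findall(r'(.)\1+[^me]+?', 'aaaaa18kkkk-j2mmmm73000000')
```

`\1` has to match the exact text group 1 already captured.
Walking the string: at [0:6] match 'aaaaa1', group 1 = 'a'; at [7:12] match 'kkkk-', group 1 = 'k'; at [14:19] match 'mmmm7', group 1 = 'm'; at [20:26] match '000000', group 1 = '0'.
One capturing group, so `findall` returns just the captured substring from each match — 4 in all.

['a', 'k', 'm', '0']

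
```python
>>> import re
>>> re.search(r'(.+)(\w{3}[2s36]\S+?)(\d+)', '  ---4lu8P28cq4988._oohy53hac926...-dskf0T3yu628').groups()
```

The match spans [0:48] → '  ---4lu8P28cq4988._oohy53hac926...-dskf0T3yu628'.
Captured: group 1 = '  ---4lu8P28cq4988._oohy53hac926...-dskf0T', group 2 = '3yu62', group 3 = '8'.

('  ---4lu8P28cq4988._oohy53hac926...-dskf0T', '3yu62', '8')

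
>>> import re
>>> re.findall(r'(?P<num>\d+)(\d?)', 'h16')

[('16', '')]

2 groups means the one result is a tuple of 2 captured strings — 1 here.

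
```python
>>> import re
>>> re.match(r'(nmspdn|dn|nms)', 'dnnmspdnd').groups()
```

('dn',)

The match spans [0:2] → 'dn'.
Captured: group 1 = 'dn'.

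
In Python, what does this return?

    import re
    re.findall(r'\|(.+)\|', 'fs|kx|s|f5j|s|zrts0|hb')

With a single group, `findall` returns only what that group captured — 1 item.

['kx|s|f5j|s|zrts0']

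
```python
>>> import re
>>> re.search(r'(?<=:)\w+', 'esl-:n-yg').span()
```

(5, 6)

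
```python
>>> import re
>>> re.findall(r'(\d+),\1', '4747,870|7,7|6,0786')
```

['7']

`\1` has to match the exact text group 1 already captured.
Because there's exactly one group, `findall` drops the full match and keeps group 1 from the one hit.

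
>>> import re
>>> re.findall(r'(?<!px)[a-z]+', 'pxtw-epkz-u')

['pxtw', 'epkz', 'u']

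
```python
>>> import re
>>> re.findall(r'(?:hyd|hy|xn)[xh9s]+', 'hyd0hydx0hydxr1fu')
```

['hydx', 'hydx']

Matches: at [4:8] → 'hydx'; at [9:13] → 'hydx'.
Since nothing is captured, `findall` lists the 2 matched substrings directly.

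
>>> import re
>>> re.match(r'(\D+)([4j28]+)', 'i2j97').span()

With `match`, the pattern is implicitly anchored at the beginning.
The match spans [0:3] → 'i2j'.

(0, 3)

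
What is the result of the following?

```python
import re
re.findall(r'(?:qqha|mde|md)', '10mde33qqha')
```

['mde', 'qqha']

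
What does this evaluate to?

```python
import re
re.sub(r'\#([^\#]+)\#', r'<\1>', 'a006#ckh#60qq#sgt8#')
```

`\1` in the replacement pulls in group 1's text for each match.

'a006<ckh>60qq<sgt8>'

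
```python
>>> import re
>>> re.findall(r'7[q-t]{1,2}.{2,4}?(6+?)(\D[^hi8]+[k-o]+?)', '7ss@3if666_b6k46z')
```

[('666', '_b6k')]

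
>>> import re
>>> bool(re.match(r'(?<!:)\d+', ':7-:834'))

False

`re.match` only tries the pattern at the start of the string.
Here position 0 doesn't satisfy it, so the call returns None, and `bool(None)` is False.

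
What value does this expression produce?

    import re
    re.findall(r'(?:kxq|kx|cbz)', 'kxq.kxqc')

['kxq', 'kxq']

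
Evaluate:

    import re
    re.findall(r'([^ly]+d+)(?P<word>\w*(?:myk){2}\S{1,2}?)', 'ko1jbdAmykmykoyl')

The pattern matches one or more of any character except [ly], then one or more of the literal 'd' (captured); then zero or more of a word character, then the literal 'myk' repeated 2 times, then 1 to 2 of a non-whitespace character (lazy) (captured as 'word').
Scanning left to right: at [0:14] match 'ko1jbdAmykmyko', groups = ('ko1jbd', 'Amykmyko').
Multiple groups make `findall` return tuples — one 2-tuple for the one match.

[('ko1jbd', 'Amykmyko')]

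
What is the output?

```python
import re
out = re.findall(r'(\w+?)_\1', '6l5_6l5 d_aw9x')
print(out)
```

The backreference `\1` re-matches whatever the first group consumed, character for character.
One capturing group, so `findall` returns just the captured substring from the one match — 1 in all.

['6l5']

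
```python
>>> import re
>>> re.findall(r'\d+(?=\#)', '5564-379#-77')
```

The `(?=…)`/`(?<=…)` assertion just peeks at neighbouring text; it doesn't advance the match position.
With no groups in the pattern, `findall` gives back each whole match — 1 here.

['379']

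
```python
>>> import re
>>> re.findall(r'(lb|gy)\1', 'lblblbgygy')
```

['lb', 'gy']

After group 1 captures some text, `\1` only succeeds where that same text appears again.
Walking the string: at [0:4] match 'lblb', group 1 = 'lb'; at [6:10] match 'gygy', group 1 = 'gy'.
Because there's exactly one group, `findall` drops the full match and keeps group 1 from each hit.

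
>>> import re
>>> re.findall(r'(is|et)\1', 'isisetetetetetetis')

`\1` has to match the exact text group 1 already captured.
One capturing group, so `findall` returns just the captured substring from each match — 4 in all.

['is', 'et', 'et', 'et']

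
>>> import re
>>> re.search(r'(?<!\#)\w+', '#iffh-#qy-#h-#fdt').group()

`(?!…)`/`(?<!…)` only lets a position through if the neighbouring text does NOT match; no characters are consumed.
`re.search` scans for the first position where the pattern succeeds.
The match spans [2:5] → 'ffh'.

'ffh'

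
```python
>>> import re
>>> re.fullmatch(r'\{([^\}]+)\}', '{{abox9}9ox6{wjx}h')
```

For `fullmatch`, every character of the input must be accounted for by the pattern.
Here the pattern can't cover the whole string, so the call returns None.

None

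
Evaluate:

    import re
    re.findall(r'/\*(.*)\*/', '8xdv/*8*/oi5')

['8']

Matches: at [4:9] match '/*8*/', group 1 = '8'.
One capturing group, so `findall` returns just the captured substring from the one match — 1 in all.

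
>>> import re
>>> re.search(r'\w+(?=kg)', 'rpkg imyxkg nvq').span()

The `(?=…)`/`(?<=…)` assertion just peeks at neighbouring text; it doesn't advance the match position.
The match spans [0:2] → 'rp'.

(0, 2)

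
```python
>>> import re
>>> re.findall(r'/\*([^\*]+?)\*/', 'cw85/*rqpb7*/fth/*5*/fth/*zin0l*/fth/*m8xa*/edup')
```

Matches: at [4:13] match '/*rqpb7*/', group 1 = 'rqpb7'; at [16:21] match '/*5*/', group 1 = '5'; at [24:33] match '/*zin0l*/', group 1 = 'zin0l'; at [36:44] match '/*m8xa*/', group 1 = 'm8xa'.
Because there's exactly one group, `findall` drops the full match and keeps group 1 from each hit.

['rqpb7', '5', 'zin0l', 'm8xa']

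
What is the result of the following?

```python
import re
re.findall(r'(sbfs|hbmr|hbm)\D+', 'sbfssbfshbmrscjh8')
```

['sbfs']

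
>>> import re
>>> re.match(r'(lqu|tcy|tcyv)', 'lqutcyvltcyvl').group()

`match` is anchored at position 0; if the pattern doesn't fit there, it returns None.
The match spans [0:3] → 'lqu'.
Captured: group 1 = 'lqu'.

'lqu'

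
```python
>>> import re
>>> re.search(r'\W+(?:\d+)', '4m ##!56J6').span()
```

(2, 8)

The pattern matches one or more of a non-word character; then one or more of a digit (non-capturing group).
`re.search` scans for the first position where the pattern succeeds.
The match spans [2:8] → ' ##!56'.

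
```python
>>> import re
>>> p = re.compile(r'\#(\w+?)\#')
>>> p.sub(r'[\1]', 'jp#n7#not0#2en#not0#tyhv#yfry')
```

Matches: at [2:6] → '#n7#'; at [10:15] → '#2en#'; at [19:25] → '#tyhv#'.
The replacement refers to a captured group, so each match is rewritten using its own captured text.

'jp[n7]not0[2en]not0[tyhv]yfry'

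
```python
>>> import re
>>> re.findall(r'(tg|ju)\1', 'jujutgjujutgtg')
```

['ju', 'ju', 'tg']

`\1` has to match the exact text group 1 already captured.
Matches: at [0:4] match 'juju', group 1 = 'ju'; at [6:10] match 'juju', group 1 = 'ju'; at [10:14] match 'tgtg', group 1 = 'tg'.
One capturing group, so `findall` returns just the captured substring from each match — 3 in all.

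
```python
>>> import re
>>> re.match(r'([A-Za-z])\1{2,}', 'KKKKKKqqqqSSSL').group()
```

A backreference is literal: `\1` must see the identical characters the first group matched.
With `match`, the pattern is implicitly anchored at the beginning.
The match spans [0:6] → 'KKKKKK'.
Captured: group 1 = 'K'.

'KKKKKK'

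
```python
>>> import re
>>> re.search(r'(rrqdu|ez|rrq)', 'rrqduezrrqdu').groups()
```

The match spans [0:5] → 'rrqdu'.
Captured: group 1 = 'rrqdu'.

('rrqdu',)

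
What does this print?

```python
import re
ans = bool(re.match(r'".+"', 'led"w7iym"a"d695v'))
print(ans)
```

False

`match` is anchored at position 0; if the pattern doesn't fit there, it returns None.
Here the pattern fails at index 0, so the call returns None, and `bool(None)` is False.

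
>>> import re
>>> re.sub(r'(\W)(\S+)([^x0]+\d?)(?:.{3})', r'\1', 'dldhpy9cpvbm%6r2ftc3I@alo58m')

'dldhpy9cpvbm%'

Pattern: a non-word character (captured); then one or more of a non-whitespace character (captured); then one or more of any character except [x0], then optionally a digit (captured); then exactly 3 of any character (non-capturing group).
Each match is replaced using the text its own group 1 captured.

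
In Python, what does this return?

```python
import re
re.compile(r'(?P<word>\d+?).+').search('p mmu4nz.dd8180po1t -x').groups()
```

The match spans [5:22] → '4nz.dd8180po1t -x'.
Captured: group 1 = '4'.

('4',)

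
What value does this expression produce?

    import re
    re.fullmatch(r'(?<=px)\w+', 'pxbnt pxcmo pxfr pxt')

None

`re.fullmatch` requires the pattern to consume the entire string.
Here the string isn't matched end-to-end, so the call returns None.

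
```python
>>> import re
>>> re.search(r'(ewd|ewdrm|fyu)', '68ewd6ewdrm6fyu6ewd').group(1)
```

'ewd'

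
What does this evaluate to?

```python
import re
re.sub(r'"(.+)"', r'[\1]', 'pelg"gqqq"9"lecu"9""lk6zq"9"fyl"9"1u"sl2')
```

'pelg[gqqq"9"lecu"9""lk6zq"9"fyl"9"1u]sl2'

`\1` in the replacement pulls in group 1's text for each match.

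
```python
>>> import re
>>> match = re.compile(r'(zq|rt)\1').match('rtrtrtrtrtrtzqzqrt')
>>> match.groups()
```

('rt',)

The match spans [0:4] → 'rtrt'.
Captured: group 1 = 'rt'.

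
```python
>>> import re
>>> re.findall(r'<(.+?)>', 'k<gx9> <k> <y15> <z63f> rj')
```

['gx9', 'k', 'y15', 'z63f']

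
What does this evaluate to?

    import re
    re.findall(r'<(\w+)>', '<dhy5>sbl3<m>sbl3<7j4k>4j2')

Walking the string: at [0:6] match '<dhy5>', group 1 = 'dhy5'; at [10:13] match '<m>', group 1 = 'm'; at [17:23] match '<7j4k>', group 1 = '7j4k'.
One capturing group, so `findall` returns just the captured substring from each match — 3 in all.

['dhy5', 'm', '7j4k']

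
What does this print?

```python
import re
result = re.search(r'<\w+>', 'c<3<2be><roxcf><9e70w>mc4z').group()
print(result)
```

<2be>

`search` walks the string left to right and returns the first match it finds.
The match spans [3:8] → '<2be>'.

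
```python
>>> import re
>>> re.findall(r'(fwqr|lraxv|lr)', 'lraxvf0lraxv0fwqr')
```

Branches in `(...|...)` are attempted left-to-right; the first branch that allows the whole pattern to succeed is taken.
With a single group, `findall` returns only what that group captured — 3 items.

['lraxv', 'lraxv', 'fwqr']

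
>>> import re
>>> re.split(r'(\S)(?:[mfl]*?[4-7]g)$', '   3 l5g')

['   3 ', 'l', '']

This matches a non-whitespace character (captured); then zero or more of one of [mfl] (lazy), then a character in [4-7], then the literal 'g' (non-capturing group); then anchored at the end.
Because the pattern has a capturing group, `split` also inserts each captured text between the pieces.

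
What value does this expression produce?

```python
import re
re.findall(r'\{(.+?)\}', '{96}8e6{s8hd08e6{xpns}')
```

One capturing group, so `findall` returns just the captured substring from each match — 2 in all.

['96', 's8hd08e6{xpns']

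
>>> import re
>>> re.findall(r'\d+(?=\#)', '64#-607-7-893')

['64']

The lookaround is zero-width — it requires the adjacent text to match without consuming it, so the asserted text isn't part of the match.
Matches: at [0:2] → '64'.
Since nothing is captured, `findall` lists the 1 matched substring directly.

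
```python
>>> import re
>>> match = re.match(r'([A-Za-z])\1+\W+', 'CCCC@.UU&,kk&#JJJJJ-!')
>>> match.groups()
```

`\1` has to match the exact text group 1 already captured.
`re.match` only tries the pattern at the start of the string.
The match spans [0:6] → 'CCCC@.'.
Captured: group 1 = 'C'.

('C',)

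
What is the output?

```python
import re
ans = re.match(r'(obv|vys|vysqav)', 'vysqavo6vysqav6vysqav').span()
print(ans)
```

(0, 3)

Alternation isn't longest-match — the leftmost alternative that fits at this position is chosen.
`match` is anchored at position 0; if the pattern doesn't fit there, it returns None.
The match spans [0:3] → 'vys'.
Captured: group 1 = 'vys'.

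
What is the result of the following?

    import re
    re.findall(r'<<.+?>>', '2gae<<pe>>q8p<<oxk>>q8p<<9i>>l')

No capturing groups, so `findall` returns the 3 full match strings.

['<<pe>>', '<<oxk>>', '<<9i>>']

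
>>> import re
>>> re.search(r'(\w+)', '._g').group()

The match spans [1:3] → '_g'.

'_g'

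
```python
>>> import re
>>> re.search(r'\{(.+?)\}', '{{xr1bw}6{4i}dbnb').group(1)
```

`re.search` tries every starting position until one works.
The match spans [0:8] → '{{xr1bw}'.
Captured: group 1 = '{xr1bw'.

'{xr1bw'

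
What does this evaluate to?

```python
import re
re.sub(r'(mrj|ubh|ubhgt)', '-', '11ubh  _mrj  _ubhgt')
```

'11-  _-  _-gt'

Alternation isn't longest-match — the leftmost alternative that fits at this position is chosen.
Matches: at [2:5] → 'ubh'; at [8:11] → 'mrj'; at [14:17] → 'ubh'.
Every occurrence is swapped for '-'.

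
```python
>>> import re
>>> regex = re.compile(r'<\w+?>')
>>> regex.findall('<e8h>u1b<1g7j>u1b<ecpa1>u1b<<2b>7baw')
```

['<e8h>', '<1g7j>', '<ecpa1>', '<2b>']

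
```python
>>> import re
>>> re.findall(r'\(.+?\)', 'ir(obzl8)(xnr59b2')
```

['(obzl8)']

No capturing groups, so `findall` returns the 1 full match string.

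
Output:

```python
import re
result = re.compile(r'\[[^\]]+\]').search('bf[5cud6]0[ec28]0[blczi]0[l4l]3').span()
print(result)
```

`re.search` scans for the first position where the pattern succeeds.
The match spans [2:9] → '[5cud6]'.

(2, 9)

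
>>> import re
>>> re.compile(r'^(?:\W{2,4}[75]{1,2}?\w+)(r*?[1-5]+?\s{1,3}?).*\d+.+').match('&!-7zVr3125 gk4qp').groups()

Pattern: anchored at the start of the string; then 2 to 4 of a non-word character, then 1 to 2 of one of [75] (lazy), then one or more of a word character (non-capturing group); then zero or more of the literal 'r' (lazy), then one or more of a character in [1-5] (lazy), then 1 to 3 of whitespace (lazy) (captured); then zero or more of any character, then one or more of a digit, then one or more of any character.
`match` is anchored at position 0; if the pattern doesn't fit there, it returns None.
The match spans [0:17] → '&!-7zVr3125 gk4qp'.
Captured: group 1 = '5 '.

('5 ',)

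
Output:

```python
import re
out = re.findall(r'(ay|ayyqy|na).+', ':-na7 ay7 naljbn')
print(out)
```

['na']

One capturing group, so `findall` returns just the captured substring from the one match — 1 in all.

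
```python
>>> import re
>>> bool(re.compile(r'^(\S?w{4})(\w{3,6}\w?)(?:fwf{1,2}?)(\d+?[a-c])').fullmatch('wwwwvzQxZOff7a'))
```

False

`re.fullmatch` requires the pattern to consume the entire string.
Here the string isn't matched end-to-end, so the call returns None, and `bool(None)` is False.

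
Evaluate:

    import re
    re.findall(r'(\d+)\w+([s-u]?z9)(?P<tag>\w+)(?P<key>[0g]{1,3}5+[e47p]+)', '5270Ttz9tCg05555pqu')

The pattern matches one or more of a digit (captured); then one or more of a word character; then optionally a character in [s-u], then the literal 'z9' (captured); then one or more of a word character (captured as 'tag'); then 1 to 3 of one of [0g], then one or more of the literal '5', then one or more of one of [e47p] (captured as 'key').
Matches: at [0:17] match '5270Ttz9tCg05555p', groups = ('5270', 'z9', 'tCg', '05555p').
With 4 capturing groups, `findall` returns a 4-tuple per match.

[('5270', 'z9', 'tCg', '05555p')]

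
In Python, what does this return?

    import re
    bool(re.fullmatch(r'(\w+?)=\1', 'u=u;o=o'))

False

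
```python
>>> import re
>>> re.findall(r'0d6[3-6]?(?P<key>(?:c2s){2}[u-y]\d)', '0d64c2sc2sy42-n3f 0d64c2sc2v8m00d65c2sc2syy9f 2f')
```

['c2sc2sy4']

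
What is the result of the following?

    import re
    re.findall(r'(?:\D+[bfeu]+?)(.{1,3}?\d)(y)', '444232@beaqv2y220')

The pattern matches one or more of a non-digit, then one or more of one of [bfeu] (lazy) (non-capturing group); then 1 to 3 of any character (lazy), then a digit (captured); then a literal 'y' (captured).
Scanning left to right: at [6:14] match '@beaqv2y', groups = ('aqv2', 'y').
`findall` packs the 2 group values into a tuple for every match.

[('aqv2', 'y')]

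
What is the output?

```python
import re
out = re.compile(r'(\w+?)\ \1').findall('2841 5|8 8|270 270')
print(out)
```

After group 1 captures some text, `\1` only succeeds where that same text appears again.
Because there's exactly one group, `findall` drops the full match and keeps group 1 from each hit.

['8', '270']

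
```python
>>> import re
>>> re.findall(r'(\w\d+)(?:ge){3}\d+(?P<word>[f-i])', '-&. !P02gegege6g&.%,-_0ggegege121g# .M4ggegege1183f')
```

[('P02', 'g')]

Pattern: a word character, then one or more of a digit (captured); then the literal 'ge' repeated 3 times, then one or more of a digit; then a character in [f-i] (captured as 'word').
Matches: at [5:16] match 'P02gegege6g', groups = ('P02', 'g').
2 groups means the one result is a tuple of 2 captured strings — 1 here.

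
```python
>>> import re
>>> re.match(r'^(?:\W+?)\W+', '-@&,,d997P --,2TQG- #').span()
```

(0, 5)

With `match`, the pattern is implicitly anchored at the beginning.
The match spans [0:5] → '-@&,,'.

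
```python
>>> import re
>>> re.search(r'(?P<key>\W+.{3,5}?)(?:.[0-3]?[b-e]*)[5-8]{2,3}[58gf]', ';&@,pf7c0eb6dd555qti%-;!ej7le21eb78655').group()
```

This matches one or more of a non-word character, then 3 to 5 of any character (lazy) (captured as 'key'); then any character, then optionally a character in [0-3], then zero or more of a character in [b-e] (non-capturing group); then 2 to 3 of a character in [5-8], then one of [58gf].
`search` walks the string left to right and returns the first match it finds.
The match spans [20:37] → '%-;!ej7le21eb7865'.
Captured: group 1 = '%-;!ej7le'.

'%-;!ej7le21eb7865'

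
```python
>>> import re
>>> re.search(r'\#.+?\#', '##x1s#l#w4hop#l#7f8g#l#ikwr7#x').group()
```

With the lazy modifier that quantifier settles for the fewest repetitions that let the rest of the pattern succeed (the atoms after it are unaffected and can still be greedy).
The match spans [0:6] → '##x1s#'.

'##x1s#'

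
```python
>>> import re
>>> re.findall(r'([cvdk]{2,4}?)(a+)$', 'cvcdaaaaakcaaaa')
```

[('kc', 'aaaa')]

With 2 capturing groups, `findall` returns a 2-tuple per match.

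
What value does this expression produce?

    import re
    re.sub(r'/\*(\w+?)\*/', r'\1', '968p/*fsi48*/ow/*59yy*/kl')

'968pfsi48ow59yykl'

`\1` in the replacement pulls in group 1's text for each match.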